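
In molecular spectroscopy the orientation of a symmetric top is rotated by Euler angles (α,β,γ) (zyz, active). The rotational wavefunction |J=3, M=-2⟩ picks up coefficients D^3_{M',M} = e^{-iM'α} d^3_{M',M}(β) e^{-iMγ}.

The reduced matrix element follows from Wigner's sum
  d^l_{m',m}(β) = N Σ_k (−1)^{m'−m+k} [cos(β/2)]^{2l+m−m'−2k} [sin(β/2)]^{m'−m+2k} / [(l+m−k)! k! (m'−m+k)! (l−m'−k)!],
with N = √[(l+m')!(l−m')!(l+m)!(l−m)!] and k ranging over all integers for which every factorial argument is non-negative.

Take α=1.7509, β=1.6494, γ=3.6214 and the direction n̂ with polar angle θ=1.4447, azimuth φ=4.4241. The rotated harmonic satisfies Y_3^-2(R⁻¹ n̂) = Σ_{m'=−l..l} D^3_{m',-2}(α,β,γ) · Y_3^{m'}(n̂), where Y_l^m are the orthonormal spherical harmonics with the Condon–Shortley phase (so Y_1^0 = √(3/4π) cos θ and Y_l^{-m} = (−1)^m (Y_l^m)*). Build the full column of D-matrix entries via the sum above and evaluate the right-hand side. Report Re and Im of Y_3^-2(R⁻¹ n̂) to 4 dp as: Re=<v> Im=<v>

Re=0.1407 Im=0.1213

Need the full column D^3_{m',-2} for m'=−3..3 at α=1.7509, β=1.6494, γ=3.6214.
cos(β/2)=0.678777, sin(β/2)=0.734344
d^3_{-3,-2}: single k=1 term ⇒ +0.259186;  D = +0.258536-0.018353i
d^3_{-2,-2}: k∈[0..1] ⇒ +0.097806 -0.572372 = -0.474567;  D = +0.117858+0.459699i
d^3_{-1,-2}: k∈[0..1] ⇒ -0.334608 +0.783269 = +0.448661;  D = -0.407616+0.187473i
d^3_{0,-2}: k∈[0..1] ⇒ +0.627002 -0.733861 = -0.106859;  D = -0.061319-0.087514i
d^3_{1,-2}: k∈[0..1] ⇒ -0.783269 +0.458380 = -0.324889;  D = -0.228375+0.231080i
d^3_{2,-2}: k∈[0..1] ⇒ +0.669920 -0.156819 = +0.513102;  D = -0.423653-0.289468i
d^3_{3,-2}: single k=0 term ⇒ -0.355060;  D = +0.144553-0.324302i
Y_3^{m'}(θ=1.4447,φ=4.4241) and Σ D·Y over m':
  (+0.2585-0.0184i)·(+0.3100-0.2643i)  (+0.1179+0.4597i)·(-0.1060-0.0690i)  (-0.4076+0.1875i)·(+0.0839-0.2831i)  (-0.0613-0.0875i)·(-0.1371+0.0000i)  (-0.2284+0.2311i)·(-0.0839-0.2831i)  (-0.4237-0.2895i)·(-0.1060+0.0690i)  (+0.1446-0.3243i)·(-0.3100-0.2643i)
Y_3^-2(R⁻¹ n̂) = +0.140712+0.121295i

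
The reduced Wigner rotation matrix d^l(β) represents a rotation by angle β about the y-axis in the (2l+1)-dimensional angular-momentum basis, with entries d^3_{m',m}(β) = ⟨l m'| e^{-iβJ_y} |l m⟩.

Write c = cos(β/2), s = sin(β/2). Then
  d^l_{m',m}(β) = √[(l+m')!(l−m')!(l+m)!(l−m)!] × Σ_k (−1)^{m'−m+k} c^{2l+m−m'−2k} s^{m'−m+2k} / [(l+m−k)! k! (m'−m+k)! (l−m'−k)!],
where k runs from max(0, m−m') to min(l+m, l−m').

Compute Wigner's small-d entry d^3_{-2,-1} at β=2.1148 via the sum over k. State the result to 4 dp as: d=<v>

d=-0.4165

d^3_{-2,-1}(β=2.1148) via Wigner's sum:
Half-angle: c=0.491139, s=0.871081. N=√(1·120·2·24)=75.894664
k: max(0,(-1)−(-2))=1 … min(3+(-1),3−(-2))=2
  k=1: (−1)^0·75.8947/(24)·0.4911^5·0.8711^1 = +0.078719
  k=2: (−1)^1·75.8947/(12)·0.4911^3·0.8711^3 = -0.495243
d^3_{-2,-1}(2.1148) = +0.078719 -0.495243 = -0.416524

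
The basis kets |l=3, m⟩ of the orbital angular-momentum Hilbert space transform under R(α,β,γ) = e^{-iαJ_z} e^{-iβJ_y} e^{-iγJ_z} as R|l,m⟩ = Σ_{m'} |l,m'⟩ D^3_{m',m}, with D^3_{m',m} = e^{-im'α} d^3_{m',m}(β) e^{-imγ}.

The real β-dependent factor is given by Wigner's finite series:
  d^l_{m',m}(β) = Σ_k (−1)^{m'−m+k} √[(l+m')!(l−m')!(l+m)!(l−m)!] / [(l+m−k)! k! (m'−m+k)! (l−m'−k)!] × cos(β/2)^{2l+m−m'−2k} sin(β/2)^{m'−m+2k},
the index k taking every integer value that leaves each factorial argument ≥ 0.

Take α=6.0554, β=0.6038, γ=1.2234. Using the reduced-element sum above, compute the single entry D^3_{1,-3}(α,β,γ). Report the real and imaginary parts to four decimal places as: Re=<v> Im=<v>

First d^3_{1,-3}(β=0.6038), then the phase factors e^{-i(1)α} and e^{-i(-3)γ}:
Half-angle: c=0.954773, s=0.297335. N=√(24·2·1·720)=185.903201
k∈{0} keeps every argument non-negative
  k=0: (−1)^4·185.9032/(48)·0.9548^2·0.2973^4 = +0.027595
d^3_{1,-3}(0.6038) = +0.027595
Attach z-rotation phases: D = e^{-i(1)(6.0554)}·(+0.027595)·e^{-i(-3)(1.2234)} = -0.020070-0.018938i

Re=-0.0201 Im=-0.0189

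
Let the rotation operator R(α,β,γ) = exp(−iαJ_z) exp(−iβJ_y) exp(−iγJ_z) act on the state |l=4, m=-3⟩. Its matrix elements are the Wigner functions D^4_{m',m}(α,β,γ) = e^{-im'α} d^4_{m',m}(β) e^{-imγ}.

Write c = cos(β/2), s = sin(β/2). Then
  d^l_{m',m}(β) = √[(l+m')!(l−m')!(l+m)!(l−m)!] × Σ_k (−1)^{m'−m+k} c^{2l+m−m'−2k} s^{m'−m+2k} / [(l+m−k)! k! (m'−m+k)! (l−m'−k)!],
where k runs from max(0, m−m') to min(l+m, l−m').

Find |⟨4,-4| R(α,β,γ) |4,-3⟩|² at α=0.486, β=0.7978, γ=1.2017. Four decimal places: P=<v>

First d^4_{-4,-3}(β=0.7978), then the phase factors e^{-i(-4)α} and e^{-i(-3)γ}:
c=cos(0.7978/2)=0.921489, s=sin(0.7978/2)=0.388405; N=√[1·40320·1·5040]=14255.272709
k∈{1} keeps every argument non-negative
  k=1: (−1)^0·14255.2727/(5040)·0.9215^7·0.3884^1 = +0.619812
d^4_{-4,-3}(0.7978) = +0.619812
|D^4_{-4,-3}|² = |d^4_{-4,-3}(β)|² = (+0.619812)² = 0.384167 (the z-rotation phases have unit modulus)

P=0.3842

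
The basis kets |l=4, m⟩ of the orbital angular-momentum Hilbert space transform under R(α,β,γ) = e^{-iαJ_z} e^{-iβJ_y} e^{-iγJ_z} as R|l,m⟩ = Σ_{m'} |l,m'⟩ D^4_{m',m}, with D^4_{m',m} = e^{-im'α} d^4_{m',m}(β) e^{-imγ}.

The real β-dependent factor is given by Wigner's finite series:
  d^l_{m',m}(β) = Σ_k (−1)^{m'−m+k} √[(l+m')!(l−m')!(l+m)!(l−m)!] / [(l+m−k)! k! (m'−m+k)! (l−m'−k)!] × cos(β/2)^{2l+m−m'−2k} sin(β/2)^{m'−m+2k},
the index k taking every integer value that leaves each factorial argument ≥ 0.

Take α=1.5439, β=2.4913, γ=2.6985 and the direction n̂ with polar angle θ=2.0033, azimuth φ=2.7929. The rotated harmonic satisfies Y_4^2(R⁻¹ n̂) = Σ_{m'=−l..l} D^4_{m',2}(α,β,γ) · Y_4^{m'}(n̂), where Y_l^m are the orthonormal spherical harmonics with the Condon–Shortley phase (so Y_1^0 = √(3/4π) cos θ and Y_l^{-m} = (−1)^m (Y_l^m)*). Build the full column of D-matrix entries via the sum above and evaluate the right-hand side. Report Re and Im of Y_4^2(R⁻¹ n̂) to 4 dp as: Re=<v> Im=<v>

Re=-0.1349 Im=-0.1468

Need the full column D^4_{m',2} for m'=−4..4 at α=1.5439, β=2.4913, γ=2.6985.
cos(β/2)=0.319447, sin(β/2)=0.947604
d^4_{-4,2}: single k=6 term ⇒ +0.390966;  D = +0.278328+0.274569i
d^4_{-3,2}: k∈[5..6] ⇒ +0.279588 -0.820071 = -0.540484;  D = -0.389783+0.374422i
d^4_{-2,2}: k∈[4..6] ⇒ +0.125950 -0.886628 +0.650152 = -0.110526;  D = +0.074396+0.081739i
d^4_{-1,2}: k∈[3..5] ⇒ +0.040031 -0.528371 +0.929873 = +0.441533;  D = -0.334408+0.288311i
d^4_{0,2}: k∈[2..4] ⇒ +0.009053 -0.212420 +0.700941 = +0.497574;  D = +0.314651+0.385453i
d^4_{1,2}: k∈[1..3] ⇒ +0.001365 -0.060046 +0.352247 = +0.293566;  D = +0.232326-0.179460i
d^4_{2,2}: k∈[0..2] ⇒ +0.000108 -0.011451 +0.125950 = +0.114607;  D = -0.067596-0.092551i
d^4_{3,2}: k∈[0..1] ⇒ -0.001204 +0.031773 = +0.030570;  D = -0.025162+0.017360i
d^4_{4,2}: single k=0 term ⇒ +0.005049;  D = +0.002755+0.004232i
Y_4^{m'}(θ=2.0033,φ=2.7929) and Σ D·Y over m':
  (+0.2783+0.2746i)·(+0.0527+0.2961i)  (-0.3898+0.3744i)·(+0.1967+0.3398i)  (+0.0744+0.0817i)·(+0.0486+0.0407i)  (-0.3344+0.2883i)·(-0.2995-0.1089i)  (+0.3147+0.3855i)·(-0.1259+0.0000i)  (+0.2323-0.1795i)·(+0.2995-0.1089i)  (-0.0676-0.0926i)·(+0.0486-0.0407i)  (-0.0252+0.0174i)·(-0.1967+0.3398i)  (+0.0028+0.0042i)·(+0.0527-0.2961i)
Y_4^2(R⁻¹ n̂) = -0.134868-0.146775i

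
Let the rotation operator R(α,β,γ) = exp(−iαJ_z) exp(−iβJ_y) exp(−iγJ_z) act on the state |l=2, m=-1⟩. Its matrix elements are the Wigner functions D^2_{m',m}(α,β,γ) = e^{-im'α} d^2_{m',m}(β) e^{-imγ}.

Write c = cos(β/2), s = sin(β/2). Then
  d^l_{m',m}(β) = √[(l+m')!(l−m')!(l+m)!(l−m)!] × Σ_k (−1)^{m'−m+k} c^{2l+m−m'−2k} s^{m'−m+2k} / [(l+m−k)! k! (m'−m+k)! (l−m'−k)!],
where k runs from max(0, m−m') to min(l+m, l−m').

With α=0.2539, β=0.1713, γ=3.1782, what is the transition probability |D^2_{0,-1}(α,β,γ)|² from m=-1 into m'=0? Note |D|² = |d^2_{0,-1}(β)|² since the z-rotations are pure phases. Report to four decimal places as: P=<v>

First d^2_{0,-1}(β=0.1713), then the phase factors e^{-i(0)α} and e^{-i(-1)γ}:
c=cos(0.1713/2)=0.996334, s=sin(0.1713/2)=0.085545; N=√[2·2·1·6]=4.898979
k: max(0,(-1)−(0))=0 … min(2+(-1),2−(0))=1
  k=0: (−1)^1·4.8990/(2)·0.9963^3·0.0855^1 = -0.207246
  k=1: (−1)^2·4.8990/(2)·0.9963^1·0.0855^3 = +0.001528
d^2_{0,-1}(0.1713) = -0.207246 +0.001528 = -0.205719
|D^2_{0,-1}|² = |d^2_{0,-1}(β)|² = (-0.205719)² = 0.042320 (the z-rotation phases have unit modulus)

P=0.0423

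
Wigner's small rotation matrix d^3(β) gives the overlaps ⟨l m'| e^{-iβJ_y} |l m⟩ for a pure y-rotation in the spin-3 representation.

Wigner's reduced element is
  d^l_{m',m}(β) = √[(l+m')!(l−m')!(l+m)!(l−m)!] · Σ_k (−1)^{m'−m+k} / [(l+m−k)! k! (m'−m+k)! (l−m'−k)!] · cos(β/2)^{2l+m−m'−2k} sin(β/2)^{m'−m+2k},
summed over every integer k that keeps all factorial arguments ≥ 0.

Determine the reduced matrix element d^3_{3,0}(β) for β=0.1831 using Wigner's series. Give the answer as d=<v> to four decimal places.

d=-0.0034

d^3_{3,0}(β=0.1831) via Wigner's sum:
c=cos(0.1831/2)=0.995812, s=sin(0.1831/2)=0.091422; N=√[720·1·6·6]=160.996894
The bounds max(0,m−m')=0 and min(l+m,l−m')=0 give 1 term
  k=0: (−1)^3·160.9969/(36)·0.9958^3·0.0914^3 = -0.003374
d^3_{3,0}(0.1831) = -0.003374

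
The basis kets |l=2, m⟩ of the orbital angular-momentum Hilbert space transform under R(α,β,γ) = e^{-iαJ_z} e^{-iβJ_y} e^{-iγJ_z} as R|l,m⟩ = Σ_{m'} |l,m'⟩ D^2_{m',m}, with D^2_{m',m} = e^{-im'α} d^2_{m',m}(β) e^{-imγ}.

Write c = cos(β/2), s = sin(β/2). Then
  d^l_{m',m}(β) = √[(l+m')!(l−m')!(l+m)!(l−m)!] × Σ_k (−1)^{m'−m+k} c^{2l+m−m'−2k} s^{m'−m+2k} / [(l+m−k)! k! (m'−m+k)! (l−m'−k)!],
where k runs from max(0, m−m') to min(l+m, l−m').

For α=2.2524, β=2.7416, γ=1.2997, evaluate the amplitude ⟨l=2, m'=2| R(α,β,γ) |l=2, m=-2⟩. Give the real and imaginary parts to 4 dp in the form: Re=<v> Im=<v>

First d^2_{2,-2}(β=2.7416), then the phase factors e^{-i(2)α} and e^{-i(-2)γ}:
c=cos(2.7416/2)=0.198666, s=sin(2.7416/2)=0.980067; N=√[24·1·1·24]=24.000000
k∈{0} keeps every argument non-negative
  k=0: (−1)^4·24.0000/(24)·0.1987^0·0.9801^4 = +0.922622
d^2_{2,-2}(2.7416) = +0.922622
D = (-0.206101+0.978531i)·(+0.922622)·(-0.856579+0.516015i) = -0.302984-0.871453i

Re=-0.3030 Im=-0.8715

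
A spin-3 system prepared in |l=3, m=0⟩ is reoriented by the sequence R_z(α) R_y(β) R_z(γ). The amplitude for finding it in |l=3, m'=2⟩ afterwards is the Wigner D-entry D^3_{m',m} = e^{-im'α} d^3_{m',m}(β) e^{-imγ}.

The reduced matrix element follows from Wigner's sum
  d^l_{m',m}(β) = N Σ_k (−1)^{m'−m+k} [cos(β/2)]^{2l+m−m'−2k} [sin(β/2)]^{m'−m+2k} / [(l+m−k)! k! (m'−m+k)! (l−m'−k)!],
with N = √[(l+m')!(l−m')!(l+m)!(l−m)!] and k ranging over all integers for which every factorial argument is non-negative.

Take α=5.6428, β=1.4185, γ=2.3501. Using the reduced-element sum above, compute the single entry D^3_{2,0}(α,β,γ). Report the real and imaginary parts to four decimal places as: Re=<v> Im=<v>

Re=0.0580 Im=0.1945

First d^3_{2,0}(β=1.4185), then the phase factors e^{-i(2)α} and e^{-i(0)γ}:
Half-angle: c=0.758851, s=0.651265. N=√(120·1·6·6)=65.726707
The bounds max(0,m−m')=0 and min(l+m,l−m')=1 give 2 terms
  k=0: (−1)^2·65.7267/(12)·0.7589^4·0.6513^2 = +0.770373
  k=1: (−1)^3·65.7267/(12)·0.7589^2·0.6513^4 = -0.567419
d^3_{2,0}(1.4185) = +0.770373 -0.567419 = +0.202954
D = (+0.285977+0.958237i)·(+0.202954)·(+1.000000+0.000000i) = +0.058040+0.194478i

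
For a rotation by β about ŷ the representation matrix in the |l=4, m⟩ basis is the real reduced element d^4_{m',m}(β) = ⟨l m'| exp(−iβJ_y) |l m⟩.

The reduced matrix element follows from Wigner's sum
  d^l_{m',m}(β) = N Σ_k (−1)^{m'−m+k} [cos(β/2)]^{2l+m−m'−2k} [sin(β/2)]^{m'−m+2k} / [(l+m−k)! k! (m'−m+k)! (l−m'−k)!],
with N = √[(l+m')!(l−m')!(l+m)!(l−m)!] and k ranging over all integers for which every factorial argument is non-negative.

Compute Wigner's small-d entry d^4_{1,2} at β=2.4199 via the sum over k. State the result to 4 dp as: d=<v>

d^4_{1,2}(β=2.4199) via Wigner's sum:
c=cos(2.4199/2)=0.353066, s=sin(2.4199/2)=0.935598; N=√[120·6·720·2]=1018.233765
Admissible k: 1..3 (factorial args all ≥0)
  k=1: (−1)^0·1018.2338/(240)·0.3531^7·0.9356^1 = +0.002715
  k=2: (−1)^1·1018.2338/(48)·0.3531^5·0.9356^3 = -0.095314
  k=3: (−1)^2·1018.2338/(72)·0.3531^3·0.9356^5 = +0.446201
d^4_{1,2}(2.4199) = +0.002715 -0.095314 +0.446201 = +0.353602

d=0.3536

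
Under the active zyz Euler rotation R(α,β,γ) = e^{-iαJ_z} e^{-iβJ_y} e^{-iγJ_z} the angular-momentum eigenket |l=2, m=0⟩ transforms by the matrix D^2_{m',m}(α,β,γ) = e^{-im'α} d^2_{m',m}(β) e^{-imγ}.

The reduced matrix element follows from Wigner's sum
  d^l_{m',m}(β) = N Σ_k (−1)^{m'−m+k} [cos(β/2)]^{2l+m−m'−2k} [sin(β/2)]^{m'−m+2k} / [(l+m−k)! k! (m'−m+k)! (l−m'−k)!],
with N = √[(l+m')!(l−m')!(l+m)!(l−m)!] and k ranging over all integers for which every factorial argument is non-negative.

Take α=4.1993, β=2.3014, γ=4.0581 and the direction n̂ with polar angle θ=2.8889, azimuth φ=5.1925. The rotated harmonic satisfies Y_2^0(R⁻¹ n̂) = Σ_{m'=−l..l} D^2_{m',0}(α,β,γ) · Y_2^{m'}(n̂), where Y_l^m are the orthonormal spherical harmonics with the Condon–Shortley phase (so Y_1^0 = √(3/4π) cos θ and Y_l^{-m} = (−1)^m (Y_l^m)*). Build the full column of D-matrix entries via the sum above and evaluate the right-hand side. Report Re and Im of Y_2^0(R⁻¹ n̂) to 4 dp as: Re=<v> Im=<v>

Need the full column D^2_{m',0} for m'=−2..2 at α=4.1993, β=2.3014, γ=4.0581.
cos(β/2)=0.407848, sin(β/2)=0.913050
d^2_{-2,0}: single k=2 term ⇒ +0.339674;  D = -0.175982+0.290531i
d^2_{-1,0}: k∈[1..2] ⇒ +0.151728 -0.760427 = -0.608699;  D = +0.298793+0.530318i
d^2_{0,0}: k∈[0..2] ⇒ +0.027669 -0.554685 +0.694988 = +0.167973;  D = +0.167973+0.000000i
d^2_{1,0}: k∈[0..1] ⇒ -0.151728 +0.760427 = +0.608699;  D = -0.298793+0.530318i
d^2_{2,0}: single k=0 term ⇒ +0.339674;  D = -0.175982-0.290531i
Y_2^{m'}(θ=2.8889,φ=5.1925) and Σ D·Y over m':
  (-0.1760+0.2905i)·(-0.0138+0.0198i)  (+0.2988+0.5303i)·(-0.0864-0.1659i)  (+0.1680+0.0000i)·(+0.5716+0.0000i)  (-0.2988+0.5303i)·(+0.0864-0.1659i)  (-0.1760-0.2905i)·(-0.0138-0.0198i)
Y_2^0(R⁻¹ n̂) = +0.213708+0.000000i

Re=0.2137 Im=0.0000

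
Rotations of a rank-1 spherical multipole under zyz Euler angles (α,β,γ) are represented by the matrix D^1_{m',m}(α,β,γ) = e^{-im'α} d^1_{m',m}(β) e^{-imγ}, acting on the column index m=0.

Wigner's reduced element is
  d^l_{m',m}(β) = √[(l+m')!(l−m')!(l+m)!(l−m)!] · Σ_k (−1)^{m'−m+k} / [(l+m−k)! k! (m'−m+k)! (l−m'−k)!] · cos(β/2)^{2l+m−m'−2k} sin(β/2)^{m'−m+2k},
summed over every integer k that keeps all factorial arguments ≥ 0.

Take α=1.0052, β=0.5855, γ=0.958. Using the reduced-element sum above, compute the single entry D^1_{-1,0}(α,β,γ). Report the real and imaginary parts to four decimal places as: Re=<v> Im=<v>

D^1_{-1,0}(1.0052,0.5855,0.958) = e^{-i·-1·1.0052}·d^1_{-1,0}(0.5855)·e^{-i·0·0.958}. Compute d first:
c=cos(0.5855/2)=0.957454, s=sin(0.5855/2)=0.288586; N=√[1·2·1·1]=1.414214
The bounds max(0,m−m')=1 and min(l+m,l−m')=1 give 1 term
  k=1: (−1)^0·1.4142/(1)·0.9575^1·0.2886^1 = +0.390759
d^1_{-1,0}(0.5855) = +0.390759
Phases: e^{-i·(-1)·1.0052}=+0.535919+0.844269i, e^{-i·(0)·0.958}=+1.000000+0.000000i ⇒ D=+0.209415+0.329905i

Re=0.2094 Im=0.3299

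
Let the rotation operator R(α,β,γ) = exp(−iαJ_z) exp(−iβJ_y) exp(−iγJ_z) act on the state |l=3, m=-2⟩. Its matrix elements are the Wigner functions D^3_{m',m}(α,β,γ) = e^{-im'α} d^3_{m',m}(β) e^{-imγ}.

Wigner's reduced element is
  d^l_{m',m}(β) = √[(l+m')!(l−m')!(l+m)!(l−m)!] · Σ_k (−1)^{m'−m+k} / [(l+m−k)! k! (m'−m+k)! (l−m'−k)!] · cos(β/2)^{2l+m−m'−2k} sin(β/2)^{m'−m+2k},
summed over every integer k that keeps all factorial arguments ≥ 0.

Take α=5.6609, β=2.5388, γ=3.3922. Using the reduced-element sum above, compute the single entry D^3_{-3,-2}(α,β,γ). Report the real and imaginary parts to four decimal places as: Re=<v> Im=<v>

Re=0.0011 Im=-0.0053

Split into d^3_{-3,-2}(β=2.5388) × two z-phases.
With c≡cos(β/2)=0.296854 and s≡sin(β/2)=0.954923, N=[1·720·1·120]^{1/2}=293.938769
Admissible k: 1..1 (factorial args all ≥0)
  k=1: (−1)^0·293.9388/(120)·0.2969^5·0.9549^1 = +0.005392
d^3_{-3,-2}(2.5388) = +0.005392
D = (-0.291754-0.956494i)·(+0.005392)·(+0.877000+0.480491i) = +0.001098-0.005279i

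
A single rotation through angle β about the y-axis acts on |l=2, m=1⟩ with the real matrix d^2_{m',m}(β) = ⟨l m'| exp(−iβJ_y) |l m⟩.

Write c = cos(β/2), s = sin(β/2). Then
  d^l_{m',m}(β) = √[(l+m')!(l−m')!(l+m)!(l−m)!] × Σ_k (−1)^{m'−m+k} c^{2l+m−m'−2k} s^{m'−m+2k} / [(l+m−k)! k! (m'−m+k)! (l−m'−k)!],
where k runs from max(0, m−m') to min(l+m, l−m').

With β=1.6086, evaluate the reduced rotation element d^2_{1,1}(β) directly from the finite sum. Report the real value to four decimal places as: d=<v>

d^2_{1,1}(β=1.6086) via Wigner's sum:
c=cos(1.6086/2)=0.693616, s=sin(1.6086/2)=0.720345; N=√[6·1·6·1]=6.000000
k∈{0,1} keeps every argument non-negative
  k=0: (−1)^0·6.0000/(6)·0.6936^4·0.7203^0 = +0.231460
  k=1: (−1)^1·6.0000/(2)·0.6936^2·0.7203^2 = -0.748929
d^2_{1,1}(1.6086) = +0.231460 -0.748929 = -0.517469

d=-0.5175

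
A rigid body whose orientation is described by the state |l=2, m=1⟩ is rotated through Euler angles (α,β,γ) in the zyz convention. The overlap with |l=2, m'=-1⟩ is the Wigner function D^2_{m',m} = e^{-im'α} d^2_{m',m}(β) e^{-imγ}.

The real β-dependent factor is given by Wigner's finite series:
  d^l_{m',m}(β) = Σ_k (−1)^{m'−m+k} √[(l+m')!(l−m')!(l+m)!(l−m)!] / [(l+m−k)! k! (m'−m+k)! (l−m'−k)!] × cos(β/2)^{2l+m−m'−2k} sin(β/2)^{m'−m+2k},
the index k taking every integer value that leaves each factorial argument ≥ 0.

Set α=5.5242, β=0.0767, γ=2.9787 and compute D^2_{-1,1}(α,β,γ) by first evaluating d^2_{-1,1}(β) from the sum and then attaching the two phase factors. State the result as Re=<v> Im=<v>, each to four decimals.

Split into d^2_{-1,1}(β=0.0767) × two z-phases.
Half-angle: c=0.999265, s=0.038341. N=√(1·6·6·1)=6.000000
The bounds max(0,m−m')=2 and min(l+m,l−m')=3 give 2 terms
  k=2: (−1)^0·6.0000/(2)·0.9993^2·0.0383^2 = +0.004404
  k=3: (−1)^1·6.0000/(6)·0.9993^0·0.0383^4 = -0.000002
d^2_{-1,1}(0.0767) = +0.004404 -0.000002 = +0.004401
Attach z-rotation phases: D = e^{-i(-1)(5.5242)}·(+0.004401)·e^{-i(1)(2.9787)} = -0.003642+0.002471i

Re=-0.0036 Im=0.0025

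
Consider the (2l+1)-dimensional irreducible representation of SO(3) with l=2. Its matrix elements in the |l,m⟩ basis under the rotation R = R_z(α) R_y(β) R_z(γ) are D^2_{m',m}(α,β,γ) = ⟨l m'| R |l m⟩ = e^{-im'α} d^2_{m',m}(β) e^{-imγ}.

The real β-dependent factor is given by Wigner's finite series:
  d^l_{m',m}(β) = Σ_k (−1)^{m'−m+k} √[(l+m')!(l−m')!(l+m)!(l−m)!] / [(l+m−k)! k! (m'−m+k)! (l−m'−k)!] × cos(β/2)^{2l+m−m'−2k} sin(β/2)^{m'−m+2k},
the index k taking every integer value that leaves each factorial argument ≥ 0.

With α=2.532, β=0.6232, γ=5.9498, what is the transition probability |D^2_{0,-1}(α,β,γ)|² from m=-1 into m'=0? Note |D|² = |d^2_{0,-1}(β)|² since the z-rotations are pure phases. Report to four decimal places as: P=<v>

First d^2_{0,-1}(β=0.6232), then the phase factors e^{-i(0)α} and e^{-i(-1)γ}:
With c≡cos(β/2)=0.951844 and s≡sin(β/2)=0.306582, N=[2·2·1·6]^{1/2}=4.898979
k: max(0,(-1)−(0))=0 … min(2+(-1),2−(0))=1
  k=0: (−1)^1·4.8990/(2)·0.9518^3·0.3066^1 = -0.647620
  k=1: (−1)^2·4.8990/(2)·0.9518^1·0.3066^3 = +0.067186
d^2_{0,-1}(0.6232) = -0.647620 +0.067186 = -0.580433
|D^2_{0,-1}|² = |d^2_{0,-1}(β)|² = (-0.580433)² = 0.336903 (the z-rotation phases have unit modulus)

P=0.3369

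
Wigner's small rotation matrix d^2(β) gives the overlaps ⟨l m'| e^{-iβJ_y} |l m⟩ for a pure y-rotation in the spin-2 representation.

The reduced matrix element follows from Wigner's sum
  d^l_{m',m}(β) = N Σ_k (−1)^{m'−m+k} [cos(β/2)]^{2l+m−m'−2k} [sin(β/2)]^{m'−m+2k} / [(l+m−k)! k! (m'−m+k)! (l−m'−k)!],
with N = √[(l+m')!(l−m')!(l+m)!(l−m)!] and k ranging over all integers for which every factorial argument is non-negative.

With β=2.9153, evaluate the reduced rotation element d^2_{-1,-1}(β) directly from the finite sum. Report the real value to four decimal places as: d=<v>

d^2_{-1,-1}(β=2.9153) via Wigner's sum:
Half-angle: c=0.112905, s=0.993606. N=√(1·6·1·6)=6.000000
k: max(0,(-1)−(-1))=0 … min(2+(-1),2−(-1))=1
  k=0: (−1)^0·6.0000/(6)·0.1129^4·0.9936^0 = +0.000163
  k=1: (−1)^1·6.0000/(2)·0.1129^2·0.9936^2 = -0.037755
d^2_{-1,-1}(2.9153) = +0.000163 -0.037755 = -0.037593

d=-0.0376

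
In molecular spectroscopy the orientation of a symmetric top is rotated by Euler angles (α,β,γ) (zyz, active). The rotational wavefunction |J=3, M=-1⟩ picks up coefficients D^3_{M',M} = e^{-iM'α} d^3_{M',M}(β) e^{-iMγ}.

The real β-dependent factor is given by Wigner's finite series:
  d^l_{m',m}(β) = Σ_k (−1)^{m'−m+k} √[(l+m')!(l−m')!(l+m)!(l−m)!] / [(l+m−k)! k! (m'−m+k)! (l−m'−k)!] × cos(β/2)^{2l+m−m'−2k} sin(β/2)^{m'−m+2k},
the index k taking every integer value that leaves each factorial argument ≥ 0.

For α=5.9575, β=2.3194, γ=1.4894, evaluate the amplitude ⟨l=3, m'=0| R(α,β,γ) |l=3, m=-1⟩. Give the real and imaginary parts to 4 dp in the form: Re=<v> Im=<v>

Re=-0.0339 Im=-0.4162

D^3_{0,-1}(5.9575,2.3194,1.4894) = e^{-i·0·5.9575}·d^3_{0,-1}(2.3194)·e^{-i·-1·1.4894}. Compute d first:
c=cos(2.3194/2)=0.399615, s=sin(2.3194/2)=0.916683; N=√[6·6·2·24]=41.569219
k: max(0,(-1)−(0))=0 … min(3+(-1),3−(0))=2
  k=0: (−1)^1·41.5692/(12)·0.3996^5·0.9167^1 = -0.032361
  k=1: (−1)^2·41.5692/(4)·0.3996^3·0.9167^3 = +0.510850
  k=2: (−1)^3·41.5692/(12)·0.3996^1·0.9167^5 = -0.896042
d^3_{0,-1}(2.3194) = -0.032361 +0.510850 -0.896042 = -0.417552
Attach z-rotation phases: D = e^{-i(0)(5.9575)}·(-0.417552)·e^{-i(-1)(1.4894)} = -0.033950-0.416170i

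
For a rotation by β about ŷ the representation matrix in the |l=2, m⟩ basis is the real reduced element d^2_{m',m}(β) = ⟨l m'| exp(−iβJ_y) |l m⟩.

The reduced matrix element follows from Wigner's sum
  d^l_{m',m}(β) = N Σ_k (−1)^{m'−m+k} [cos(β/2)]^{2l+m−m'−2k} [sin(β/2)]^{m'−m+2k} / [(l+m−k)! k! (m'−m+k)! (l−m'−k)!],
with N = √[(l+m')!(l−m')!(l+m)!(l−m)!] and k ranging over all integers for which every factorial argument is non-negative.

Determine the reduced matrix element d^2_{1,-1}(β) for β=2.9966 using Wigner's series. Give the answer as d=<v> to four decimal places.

d=-0.9739

d^2_{1,-1}(β=2.9966) via Wigner's sum:
Half-angle: c=0.072433, s=0.997373. N=√(6·1·1·6)=6.000000
The bounds max(0,m−m')=0 and min(l+m,l−m')=1 give 2 terms
  k=0: (−1)^2·6.0000/(2)·0.0724^2·0.9974^2 = +0.015657
  k=1: (−1)^3·6.0000/(6)·0.0724^0·0.9974^4 = -0.989534
d^2_{1,-1}(2.9966) = +0.015657 -0.989534 = -0.973878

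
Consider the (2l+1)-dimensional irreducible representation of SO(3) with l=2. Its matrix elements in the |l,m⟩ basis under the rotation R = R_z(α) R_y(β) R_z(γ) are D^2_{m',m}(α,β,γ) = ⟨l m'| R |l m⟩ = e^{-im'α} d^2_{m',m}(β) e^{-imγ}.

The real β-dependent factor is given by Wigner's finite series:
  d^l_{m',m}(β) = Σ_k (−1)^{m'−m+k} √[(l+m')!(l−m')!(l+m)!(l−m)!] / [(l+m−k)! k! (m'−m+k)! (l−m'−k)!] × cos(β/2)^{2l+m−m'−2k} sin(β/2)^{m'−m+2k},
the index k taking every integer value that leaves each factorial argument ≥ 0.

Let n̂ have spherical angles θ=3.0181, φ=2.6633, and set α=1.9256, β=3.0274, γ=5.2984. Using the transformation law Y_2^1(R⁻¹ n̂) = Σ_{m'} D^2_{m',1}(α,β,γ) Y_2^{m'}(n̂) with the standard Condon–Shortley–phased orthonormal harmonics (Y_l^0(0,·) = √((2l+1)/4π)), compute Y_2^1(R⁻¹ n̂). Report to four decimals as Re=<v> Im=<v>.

Re=0.0435 Im=-0.0497

Need the full column D^2_{m',1} for m'=−2..2 at α=1.9256, β=3.0274, γ=5.2984.
cos(β/2)=0.057065, sin(β/2)=0.998370
d^2_{-2,1}: single k=3 term ⇒ +0.113574;  D = +0.014002-0.112707i
d^2_{-1,1}: k∈[2..3] ⇒ +0.009738 -0.993498 = -0.983760;  D = +0.957583-0.225432i
d^2_{0,1}: k∈[1..2] ⇒ +0.000454 -0.139099 = -0.138644;  D = -0.076676-0.115512i
d^2_{1,1}: k∈[0..1] ⇒ +0.000011 -0.009738 = -0.009727;  D = -0.005730+0.007860i
d^2_{2,1}: single k=0 term ⇒ -0.000371;  D = +0.000357+0.000101i
Y_2^{m'}(θ=3.0181,φ=2.6633) and Σ D·Y over m':
  (+0.0140-0.1127i)·(+0.0034+0.0048i)  (+0.9576-0.2254i)·(+0.0838+0.0435i)  (-0.0767-0.1155i)·(+0.6164+0.0000i)  (-0.0057+0.0079i)·(-0.0838+0.0435i)  (+0.0004+0.0001i)·(+0.0034-0.0048i)
Y_2^1(R⁻¹ n̂) = +0.043544-0.049705i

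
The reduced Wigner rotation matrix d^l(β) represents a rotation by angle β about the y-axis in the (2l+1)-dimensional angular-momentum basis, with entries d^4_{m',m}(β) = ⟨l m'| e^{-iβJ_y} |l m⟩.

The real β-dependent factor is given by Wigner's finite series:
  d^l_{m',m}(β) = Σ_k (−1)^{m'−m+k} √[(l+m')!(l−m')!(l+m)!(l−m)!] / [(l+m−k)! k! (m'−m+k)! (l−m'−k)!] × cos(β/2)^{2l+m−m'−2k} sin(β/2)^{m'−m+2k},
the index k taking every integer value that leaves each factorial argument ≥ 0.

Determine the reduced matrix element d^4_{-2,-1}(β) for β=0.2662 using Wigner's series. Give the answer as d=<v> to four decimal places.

d^4_{-2,-1}(β=0.2662) via Wigner's sum:
Half-angle: c=0.991155, s=0.132707. N=√(2·720·6·120)=1018.233765
The bounds max(0,m−m')=1 and min(l+m,l−m')=3 give 3 terms
  k=1: (−1)^0·1018.2338/(240)·0.9912^7·0.1327^1 = +0.529082
  k=2: (−1)^1·1018.2338/(48)·0.9912^5·0.1327^3 = -0.047424
  k=3: (−1)^2·1018.2338/(72)·0.9912^3·0.1327^5 = +0.000567
d^4_{-2,-1}(0.2662) = +0.529082 -0.047424 +0.000567 = +0.482225

d=0.4822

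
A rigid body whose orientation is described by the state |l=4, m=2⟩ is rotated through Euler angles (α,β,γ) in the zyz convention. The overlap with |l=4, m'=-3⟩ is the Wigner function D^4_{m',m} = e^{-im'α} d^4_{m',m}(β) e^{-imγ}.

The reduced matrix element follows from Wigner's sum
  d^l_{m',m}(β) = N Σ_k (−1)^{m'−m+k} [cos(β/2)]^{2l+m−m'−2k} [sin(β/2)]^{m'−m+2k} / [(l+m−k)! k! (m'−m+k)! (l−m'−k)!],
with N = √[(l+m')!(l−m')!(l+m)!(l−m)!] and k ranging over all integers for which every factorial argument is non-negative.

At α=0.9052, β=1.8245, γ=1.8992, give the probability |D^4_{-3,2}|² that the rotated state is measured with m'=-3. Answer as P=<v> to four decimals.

P=0.1245

Split into d^4_{-3,2}(β=1.8245) × two z-phases.
With c≡cos(β/2)=0.611968 and s≡sin(β/2)=0.790883, N=[1·5040·720·2]^{1/2}=2693.993318
The bounds max(0,m−m')=5 and min(l+m,l−m')=6 give 2 terms
  k=5: (−1)^0·2693.9933/(240)·0.6120^3·0.7909^5 = +0.796033
  k=6: (−1)^1·2693.9933/(720)·0.6120^1·0.7909^7 = -0.443177
d^4_{-3,2}(1.8245) = +0.796033 -0.443177 = +0.352857
|D^4_{-3,2}|² = |d^4_{-3,2}(β)|² = (+0.352857)² = 0.124508 (the z-rotation phases have unit modulus)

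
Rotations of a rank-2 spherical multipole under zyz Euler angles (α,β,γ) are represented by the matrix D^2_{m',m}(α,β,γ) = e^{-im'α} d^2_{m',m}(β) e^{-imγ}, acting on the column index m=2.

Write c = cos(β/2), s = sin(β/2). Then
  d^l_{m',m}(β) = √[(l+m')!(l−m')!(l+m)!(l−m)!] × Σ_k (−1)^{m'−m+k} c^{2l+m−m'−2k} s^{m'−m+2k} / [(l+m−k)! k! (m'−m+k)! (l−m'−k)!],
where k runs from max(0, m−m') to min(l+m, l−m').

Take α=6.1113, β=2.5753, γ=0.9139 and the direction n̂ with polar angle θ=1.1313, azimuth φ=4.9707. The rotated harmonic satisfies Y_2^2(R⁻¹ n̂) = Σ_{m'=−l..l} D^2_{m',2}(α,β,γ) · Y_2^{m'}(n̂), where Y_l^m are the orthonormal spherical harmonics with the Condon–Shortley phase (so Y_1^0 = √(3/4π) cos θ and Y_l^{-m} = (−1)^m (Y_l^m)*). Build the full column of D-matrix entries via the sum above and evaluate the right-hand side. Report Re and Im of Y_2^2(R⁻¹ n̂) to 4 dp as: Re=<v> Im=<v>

Re=0.3731 Im=0.0527

Need the full column D^2_{m',2} for m'=−2..2 at α=6.1113, β=2.5753, γ=0.9139.
cos(β/2)=0.279378, sin(β/2)=0.960181
d^2_{-2,2}: single k=4 term ⇒ +0.849988;  D = -0.480482-0.701153i
d^2_{-1,2}: single k=3 term ⇒ +0.494632;  D = -0.205698-0.449832i
d^2_{0,2}: single k=2 term ⇒ +0.176265;  D = -0.044804-0.170476i
d^2_{1,2}: single k=1 term ⇒ +0.041876;  D = -0.003560-0.041724i
d^2_{2,2}: single k=0 term ⇒ +0.006092;  D = +0.000528-0.006069i
Y_2^{m'}(θ=1.1313,φ=4.9707) and Σ D·Y over m':
  (-0.4805-0.7012i)·(-0.2751+0.1563i)  (-0.2057-0.4498i)·(+0.0760+0.2876i)  (-0.0448-0.1705i)·(-0.1441+0.0000i)  (-0.0036-0.0417i)·(-0.0760+0.2876i)  (+0.0005-0.0061i)·(-0.2751-0.1563i)
Y_2^2(R⁻¹ n̂) = +0.373095+0.052739i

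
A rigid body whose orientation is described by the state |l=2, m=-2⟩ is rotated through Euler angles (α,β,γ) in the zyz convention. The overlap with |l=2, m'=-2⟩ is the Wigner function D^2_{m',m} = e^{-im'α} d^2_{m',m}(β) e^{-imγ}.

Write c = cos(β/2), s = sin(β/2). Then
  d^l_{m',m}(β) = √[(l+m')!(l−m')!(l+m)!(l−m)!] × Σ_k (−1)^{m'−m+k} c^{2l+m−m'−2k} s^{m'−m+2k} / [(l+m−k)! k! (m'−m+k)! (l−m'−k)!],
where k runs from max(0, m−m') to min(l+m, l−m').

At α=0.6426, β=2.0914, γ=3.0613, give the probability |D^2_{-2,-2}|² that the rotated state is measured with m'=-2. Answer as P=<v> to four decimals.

First d^2_{-2,-2}(β=2.0914), then the phase factors e^{-i(-2)α} and e^{-i(-2)γ}:
c=cos(2.0914/2)=0.501296, s=sin(2.0914/2)=0.865276; N=√[1·24·1·24]=24.000000
The bounds max(0,m−m')=0 and min(l+m,l−m')=0 give 1 term
  k=0: (−1)^0·24.0000/(24)·0.5013^4·0.8653^0 = +0.063151
d^2_{-2,-2}(2.0914) = +0.063151
|D^2_{-2,-2}|² = |d^2_{-2,-2}(β)|² = (+0.063151)² = 0.003988 (the z-rotation phases have unit modulus)

P=0.0040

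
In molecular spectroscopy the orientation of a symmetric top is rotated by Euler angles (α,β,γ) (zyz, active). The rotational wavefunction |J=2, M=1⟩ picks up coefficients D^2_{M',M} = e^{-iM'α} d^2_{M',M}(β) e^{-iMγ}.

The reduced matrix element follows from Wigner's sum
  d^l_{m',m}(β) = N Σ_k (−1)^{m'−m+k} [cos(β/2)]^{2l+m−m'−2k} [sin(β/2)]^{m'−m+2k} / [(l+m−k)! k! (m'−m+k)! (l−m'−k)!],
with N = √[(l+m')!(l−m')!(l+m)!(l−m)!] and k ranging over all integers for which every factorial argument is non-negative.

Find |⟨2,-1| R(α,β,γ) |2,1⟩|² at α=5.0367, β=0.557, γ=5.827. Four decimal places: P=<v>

P=0.0416

First d^2_{-1,1}(β=0.557), then the phase factors e^{-i(-1)α} and e^{-i(1)γ}:
c=cos(0.557/2)=0.961469, s=sin(0.557/2)=0.274914; N=√[1·6·6·1]=6.000000
k∈{2,3} keeps every argument non-negative
  k=2: (−1)^0·6.0000/(2)·0.9615^2·0.2749^2 = +0.209597
  k=3: (−1)^1·6.0000/(6)·0.9615^0·0.2749^4 = -0.005712
d^2_{-1,1}(0.557) = +0.209597 -0.005712 = +0.203885
|D^2_{-1,1}|² = |d^2_{-1,1}(β)|² = (+0.203885)² = 0.041569 (the z-rotation phases have unit modulus)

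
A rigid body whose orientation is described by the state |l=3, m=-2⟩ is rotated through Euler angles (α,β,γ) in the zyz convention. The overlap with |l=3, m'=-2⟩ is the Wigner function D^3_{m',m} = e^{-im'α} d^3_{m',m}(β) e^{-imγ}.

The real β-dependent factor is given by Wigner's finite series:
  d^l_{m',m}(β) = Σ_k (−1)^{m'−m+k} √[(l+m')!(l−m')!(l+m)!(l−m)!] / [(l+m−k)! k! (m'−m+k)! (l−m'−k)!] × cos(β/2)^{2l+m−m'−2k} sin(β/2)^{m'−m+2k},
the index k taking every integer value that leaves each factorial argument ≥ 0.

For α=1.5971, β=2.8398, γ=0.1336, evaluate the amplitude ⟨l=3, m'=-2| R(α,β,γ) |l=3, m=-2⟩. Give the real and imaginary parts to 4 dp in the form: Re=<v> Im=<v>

Split into d^3_{-2,-2}(β=2.8398) × two z-phases.
With c≡cos(β/2)=0.150324 and s≡sin(β/2)=0.988637, N=[1·120·1·120]^{1/2}=120.000000
k∈{0,1} keeps every argument non-negative
  k=0: (−1)^0·120.0000/(120)·0.1503^6·0.9886^0 = +0.000012
  k=1: (−1)^1·120.0000/(24)·0.1503^4·0.9886^2 = -0.002496
d^3_{-2,-2}(2.8398) = +0.000012 -0.002496 = -0.002484
Phases: e^{-i·(-2)·1.5971}=-0.998617-0.052583i, e^{-i·(-2)·0.1336}=+0.964514+0.264032i ⇒ D=+0.002358+0.000781i

Re=0.0024 Im=0.0008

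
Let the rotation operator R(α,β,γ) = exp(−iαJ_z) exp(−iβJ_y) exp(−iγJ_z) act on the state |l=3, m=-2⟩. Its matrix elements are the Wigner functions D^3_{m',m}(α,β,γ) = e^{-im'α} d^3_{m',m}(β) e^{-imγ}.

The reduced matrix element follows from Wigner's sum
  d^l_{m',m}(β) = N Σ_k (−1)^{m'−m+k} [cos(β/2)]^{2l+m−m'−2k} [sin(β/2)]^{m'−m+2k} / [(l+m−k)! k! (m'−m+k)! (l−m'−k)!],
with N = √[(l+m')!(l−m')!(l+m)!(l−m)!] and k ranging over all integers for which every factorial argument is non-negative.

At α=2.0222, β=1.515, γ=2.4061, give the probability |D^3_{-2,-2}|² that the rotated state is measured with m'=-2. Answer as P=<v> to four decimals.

P=0.2608

D^3_{-2,-2}(2.0222,1.515,2.4061) = e^{-i·-2·2.0222}·d^3_{-2,-2}(1.515)·e^{-i·-2·2.4061}. Compute d first:
With c≡cos(β/2)=0.726556 and s≡sin(β/2)=0.687107, N=[1·120·1·120]^{1/2}=120.000000
The bounds max(0,m−m')=0 and min(l+m,l−m')=1 give 2 terms
  k=0: (−1)^0·120.0000/(120)·0.7266^6·0.6871^0 = +0.147101
  k=1: (−1)^1·120.0000/(24)·0.7266^4·0.6871^2 = -0.657802
d^3_{-2,-2}(1.515) = +0.147101 -0.657802 = -0.510702
|D^3_{-2,-2}|² = |d^3_{-2,-2}(β)|² = (-0.510702)² = 0.260816 (the z-rotation phases have unit modulus)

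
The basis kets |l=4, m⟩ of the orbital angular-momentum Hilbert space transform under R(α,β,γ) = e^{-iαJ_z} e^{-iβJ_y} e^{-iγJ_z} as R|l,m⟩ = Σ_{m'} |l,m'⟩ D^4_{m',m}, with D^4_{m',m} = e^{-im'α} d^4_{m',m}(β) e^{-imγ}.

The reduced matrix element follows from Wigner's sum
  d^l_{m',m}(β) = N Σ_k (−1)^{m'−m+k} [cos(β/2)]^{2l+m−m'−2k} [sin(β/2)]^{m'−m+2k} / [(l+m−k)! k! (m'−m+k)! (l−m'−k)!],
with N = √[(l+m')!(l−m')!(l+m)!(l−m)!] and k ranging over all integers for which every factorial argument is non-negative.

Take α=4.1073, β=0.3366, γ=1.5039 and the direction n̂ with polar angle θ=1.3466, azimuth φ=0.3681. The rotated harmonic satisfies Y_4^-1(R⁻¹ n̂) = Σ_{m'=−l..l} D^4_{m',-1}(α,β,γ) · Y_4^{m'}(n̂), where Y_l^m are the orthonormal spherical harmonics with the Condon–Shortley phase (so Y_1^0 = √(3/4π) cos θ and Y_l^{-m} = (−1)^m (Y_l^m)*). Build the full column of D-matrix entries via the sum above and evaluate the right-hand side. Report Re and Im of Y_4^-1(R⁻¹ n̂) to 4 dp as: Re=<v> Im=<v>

Re=0.0390 Im=-0.0690

Need the full column D^4_{m',-1} for m'=−4..4 at α=4.1073, β=0.3366, γ=1.5039.
cos(β/2)=0.985871, sin(β/2)=0.167507
d^4_{-4,-1}: single k=3 term ⇒ +0.032756;  D = +0.019936-0.025990i
d^4_{-3,-1}: k∈[2..3] ⇒ +0.204482 -0.009838 = +0.194643;  D = +0.059631+0.185284i
d^4_{-2,-1}: k∈[1..3] ⇒ +0.643293 -0.092854 +0.001787 = +0.552225;  D = -0.528575-0.159879i
d^4_{-1,-1}: k∈[0..3] ⇒ +0.892402 -0.386434 +0.022312 -0.000215 = +0.528065;  D = +0.413257-0.328742i
d^4_{0,-1}: k∈[0..3] ⇒ -0.678090 +0.117453 -0.003391 +0.000016 = -0.564012;  D = -0.037702-0.562750i
d^4_{1,-1}: k∈[0..3] ⇒ +0.257623 -0.022312 +0.000322 -0.000001 = +0.235633;  D = -0.202323-0.120782i
d^4_{2,-1}: k∈[0..2] ⇒ -0.061903 +0.002681 -0.000015 = -0.059238;  D = -0.053906+0.024561i
d^4_{3,-1}: k∈[0..1] ⇒ +0.009838 -0.000170 = +0.009668;  D = -0.001708+0.009516i
d^4_{4,-1}: single k=0 term ⇒ -0.000946;  D = +0.000670+0.000667i
Y_4^{m'}(θ=1.3466,φ=0.3681) and Σ D·Y over m':
  (+0.0199-0.0260i)·(+0.0393-0.3979i)  (+0.0596+0.1853i)·(+0.1160-0.2303i)  (-0.5286-0.1599i)·(-0.1541+0.1396i)  (+0.4133-0.3287i)·(-0.2539+0.0979i)  (-0.0377-0.5628i)·(+0.1695+0.0000i)  (-0.2023-0.1208i)·(+0.2539+0.0979i)  (-0.0539+0.0246i)·(-0.1541-0.1396i)  (-0.0017+0.0095i)·(-0.1160-0.2303i)  (+0.0007+0.0007i)·(+0.0393+0.3979i)
Y_4^-1(R⁻¹ n̂) = +0.039029-0.068992i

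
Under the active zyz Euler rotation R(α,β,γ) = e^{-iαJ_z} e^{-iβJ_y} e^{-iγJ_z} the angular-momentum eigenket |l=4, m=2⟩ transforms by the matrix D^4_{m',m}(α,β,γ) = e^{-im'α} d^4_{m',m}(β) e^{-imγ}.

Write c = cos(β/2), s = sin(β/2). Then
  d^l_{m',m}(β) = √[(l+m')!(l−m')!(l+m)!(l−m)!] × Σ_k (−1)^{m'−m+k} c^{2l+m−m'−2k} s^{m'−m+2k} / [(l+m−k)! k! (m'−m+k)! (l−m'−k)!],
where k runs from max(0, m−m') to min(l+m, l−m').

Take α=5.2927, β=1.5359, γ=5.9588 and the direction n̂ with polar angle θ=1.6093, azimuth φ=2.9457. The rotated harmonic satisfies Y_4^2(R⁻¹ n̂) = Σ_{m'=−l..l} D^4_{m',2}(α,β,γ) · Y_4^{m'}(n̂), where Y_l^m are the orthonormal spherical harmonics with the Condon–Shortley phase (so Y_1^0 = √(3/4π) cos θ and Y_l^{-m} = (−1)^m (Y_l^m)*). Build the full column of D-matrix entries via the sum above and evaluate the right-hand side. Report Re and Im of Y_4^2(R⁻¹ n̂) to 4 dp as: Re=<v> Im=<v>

Re=-0.3206 Im=-0.2636

Need the full column D^4_{m',2} for m'=−4..4 at α=5.2927, β=1.5359, γ=5.9588.
cos(β/2)=0.719336, sin(β/2)=0.694662
d^4_{-4,2}: single k=6 term ⇒ +0.307669;  D = -0.303152+0.052531i
d^4_{-3,2}: k∈[5..6] ⇒ +0.675848 -0.210093 = +0.465755;  D = -0.318120-0.340188i
d^4_{-2,2}: k∈[4..6] ⇒ +0.935219 -0.697729 +0.054224 = +0.291714;  D = +0.068943-0.283450i
d^4_{-1,2}: k∈[3..5] ⇒ +0.913052 -1.277233 +0.238223 = -0.125958;  D = -0.118675+0.042209i
d^4_{0,2}: k∈[2..4] ⇒ +0.634249 -1.577292 +0.551603 = -0.391439;  D = -0.311910-0.236511i
d^4_{1,2}: k∈[1..3] ⇒ +0.293720 -1.369578 +0.851488 = -0.224369;  D = +0.015348-0.223844i
d^4_{2,2}: k∈[0..2] ⇒ +0.071689 -0.802269 +0.935219 = +0.204639;  D = -0.178413+0.100231i
d^4_{3,2}: k∈[0..1] ⇒ -0.259037 +0.724712 = +0.465676;  D = -0.413345-0.214475i
d^4_{4,2}: single k=0 term ⇒ +0.353767;  D = -0.035908-0.351940i
Y_4^{m'}(θ=1.6093,φ=2.9457) and Σ D·Y over m':
  (-0.3032+0.0525i)·(+0.3126+0.3114i)  (-0.3181-0.3402i)·(+0.0400+0.0267i)  (+0.0689-0.2834i)·(-0.3055-0.1262i)  (-0.1187+0.0422i)·(-0.0534-0.0106i)  (-0.3119-0.2365i)·(+0.3127+0.0000i)  (+0.0153-0.2238i)·(+0.0534-0.0106i)  (-0.1784+0.1002i)·(-0.3055+0.1262i)  (-0.4133-0.2145i)·(-0.0400+0.0267i)  (-0.0359-0.3519i)·(+0.3126-0.3114i)
Y_4^2(R⁻¹ n̂) = -0.320621-0.263632i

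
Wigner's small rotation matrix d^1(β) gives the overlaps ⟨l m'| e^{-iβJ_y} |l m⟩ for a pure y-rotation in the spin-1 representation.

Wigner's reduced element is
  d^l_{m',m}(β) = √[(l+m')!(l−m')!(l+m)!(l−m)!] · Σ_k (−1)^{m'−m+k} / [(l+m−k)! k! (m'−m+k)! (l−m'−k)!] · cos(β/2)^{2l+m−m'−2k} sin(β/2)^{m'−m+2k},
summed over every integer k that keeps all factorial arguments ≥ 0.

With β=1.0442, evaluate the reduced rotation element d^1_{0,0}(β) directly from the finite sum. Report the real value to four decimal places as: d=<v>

d^1_{0,0}(β=1.0442) via Wigner's sum:
c=cos(1.0442/2)=0.866774, s=sin(1.0442/2)=0.498701; N=√[1·1·1·1]=1.000000
k∈{0,1} keeps every argument non-negative
  k=0: (−1)^0·1.0000/(1)·0.8668^2·0.4987^0 = +0.751297
  k=1: (−1)^1·1.0000/(1)·0.8668^0·0.4987^2 = -0.248703
d^1_{0,0}(1.0442) = +0.751297 -0.248703 = +0.502594

d=0.5026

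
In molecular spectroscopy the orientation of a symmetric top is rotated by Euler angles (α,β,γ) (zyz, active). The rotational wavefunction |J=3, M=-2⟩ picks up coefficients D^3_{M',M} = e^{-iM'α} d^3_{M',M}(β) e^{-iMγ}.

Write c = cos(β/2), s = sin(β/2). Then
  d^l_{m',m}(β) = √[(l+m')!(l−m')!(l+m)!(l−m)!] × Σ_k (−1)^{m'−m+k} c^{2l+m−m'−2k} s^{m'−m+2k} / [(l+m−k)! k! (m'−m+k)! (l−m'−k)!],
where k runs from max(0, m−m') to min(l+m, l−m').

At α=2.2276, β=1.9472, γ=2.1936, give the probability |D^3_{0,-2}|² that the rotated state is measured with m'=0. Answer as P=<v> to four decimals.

D^3_{0,-2}(2.2276,1.9472,2.1936) = e^{-i·0·2.2276}·d^3_{0,-2}(1.9472)·e^{-i·-2·2.1936}. Compute d first:
c=cos(1.9472/2)=0.562326, s=sin(1.9472/2)=0.826915; N=√[6·6·1·120]=65.726707
k∈{0,1} keeps every argument non-negative
  k=0: (−1)^2·65.7267/(12)·0.5623^4·0.8269^2 = +0.374487
  k=1: (−1)^3·65.7267/(12)·0.5623^2·0.8269^4 = -0.809808
d^3_{0,-2}(1.9472) = +0.374487 -0.809808 = -0.435321
|D^3_{0,-2}|² = |d^3_{0,-2}(β)|² = (-0.435321)² = 0.189504 (the z-rotation phases have unit modulus)

P=0.1895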